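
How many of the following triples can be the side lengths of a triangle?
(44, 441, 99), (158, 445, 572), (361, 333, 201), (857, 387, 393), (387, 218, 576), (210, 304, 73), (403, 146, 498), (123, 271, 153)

(44,99,441): 44+99 ≤ 441 → not valid
(158,445,572): 158+445 > 572 → valid
(201,333,361): 201+333 > 361 → valid
(387,393,857): 387+393 ≤ 857 → not valid
(218,387,576): 218+387 > 576 → valid
(73,210,304): 73+210 ≤ 304 → not valid
(146,403,498): 146+403 > 498 → valid
(123,153,271): 123+153 > 271 → valid
5 of the 8 triples form a triangle.

5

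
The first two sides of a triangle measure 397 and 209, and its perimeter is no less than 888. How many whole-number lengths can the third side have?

Triangle inequality: 188 < x < 606. Perimeter ≥ 888 gives x ≥ 888 − 397 − 209 = 282.
So 282 ≤ x < 606; integers 282 through 605: 324 values.

324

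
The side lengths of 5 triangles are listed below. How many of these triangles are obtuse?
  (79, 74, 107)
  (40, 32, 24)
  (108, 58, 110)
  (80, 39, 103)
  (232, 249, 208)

1

(79,74,107): 74²+79² = 11717 > 11449 = 107² → acute
(40,32,24): 24²+32² = 1600 = 40² → right
(108,58,110): 58²+108² = 15028 > 12100 = 110² → acute
(80,39,103): 39²+80² = 7921 < 10609 = 103² → obtuse
(232,249,208): 208²+232² = 97088 > 62001 = 249² → acute
1 of the 5 is obtuse.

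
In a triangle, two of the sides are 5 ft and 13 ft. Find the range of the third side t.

8 < t < 18 (ft)

By the triangle inequality, t must be less than 5 + 13 = 18 and greater than |5 − 13| = 8.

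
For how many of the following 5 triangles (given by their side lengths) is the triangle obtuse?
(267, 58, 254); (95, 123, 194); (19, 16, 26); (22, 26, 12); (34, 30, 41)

4

(267,58,254): 58²+254² = 67880 < 71289 = 267² → obtuse
(95,123,194): 95²+123² = 24154 < 37636 = 194² → obtuse
(19,16,26): 16²+19² = 617 < 676 = 26² → obtuse
(22,26,12): 12²+22² = 628 < 676 = 26² → obtuse
(34,30,41): 30²+34² = 2056 > 1681 = 41² → acute
4 of the 5 are obtuse.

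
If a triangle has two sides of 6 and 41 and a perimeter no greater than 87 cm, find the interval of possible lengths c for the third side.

Triangle inequality alone gives 35 < c < 47.
The perimeter condition gives c ≤ 87 − 6 − 41 = 40.
Intersecting the two: 35 < c ≤ 40.

35 < c ≤ 40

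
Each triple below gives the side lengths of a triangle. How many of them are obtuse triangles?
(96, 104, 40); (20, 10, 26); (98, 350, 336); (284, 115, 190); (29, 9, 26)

(96,104,40): 40²+96² = 10816 = 104² → right
(20,10,26): 10²+20² = 500 < 676 = 26² → obtuse
(98,350,336): 98²+336² = 122500 = 350² → right
(284,115,190): 115²+190² = 49325 < 80656 = 284² → obtuse
(29,9,26): 9²+26² = 757 < 841 = 29² → obtuse
3 of the 5 are obtuse.

3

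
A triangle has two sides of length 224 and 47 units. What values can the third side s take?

177 < s < 271

By the triangle inequality, s must be less than 224 + 47 = 271 and greater than |224 − 47| = 177.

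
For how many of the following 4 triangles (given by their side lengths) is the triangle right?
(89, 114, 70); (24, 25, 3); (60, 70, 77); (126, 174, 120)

(89,114,70): 70²+89² = 12821 < 12996 = 114² → obtuse
(24,25,3): 3²+24² = 585 < 625 = 25² → obtuse
(60,70,77): 60²+70² = 8500 > 5929 = 77² → acute
(126,174,120): 120²+126² = 30276 = 174² → right
1 of the 4 is right.

1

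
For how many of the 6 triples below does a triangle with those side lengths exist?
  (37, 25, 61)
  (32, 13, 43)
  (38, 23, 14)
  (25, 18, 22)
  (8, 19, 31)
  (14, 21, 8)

4

(25,37,61): 25+37 > 61 → valid
(13,32,43): 13+32 > 43 → valid
(14,23,38): 14+23 ≤ 38 → not valid
(18,22,25): 18+22 > 25 → valid
(8,19,31): 8+19 ≤ 31 → not valid
(8,14,21): 8+14 > 21 → valid
4 of the 6 triples form a triangle.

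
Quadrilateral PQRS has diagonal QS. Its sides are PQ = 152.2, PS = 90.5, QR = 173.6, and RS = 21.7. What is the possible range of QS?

From triangle PQS: |152.2 − 90.5| < QS < 152.2 + 90.5, i.e. 61.7 < QS < 242.7.
From triangle RQS: 151.9 < QS < 195.3.
Both must hold, so QS lies in the intersection.

151.9 < QS < 195.3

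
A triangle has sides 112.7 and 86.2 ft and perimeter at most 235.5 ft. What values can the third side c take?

26.5 < c ≤ 36.6 ft

Triangle inequality alone gives 26.5 < c < 198.9.
The perimeter condition gives c ≤ 235.5 − 112.7 − 86.2 = 36.6.
Intersecting the two: 26.5 < c ≤ 36.6.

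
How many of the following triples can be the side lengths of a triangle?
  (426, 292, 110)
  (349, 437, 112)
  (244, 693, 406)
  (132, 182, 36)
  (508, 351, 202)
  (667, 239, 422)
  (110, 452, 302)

2

(110,292,426): 110+292 ≤ 426 → not valid
(112,349,437): 112+349 > 437 → valid
(244,406,693): 244+406 ≤ 693 → not valid
(36,132,182): 36+132 ≤ 182 → not valid
(202,351,508): 202+351 > 508 → valid
(239,422,667): 239+422 ≤ 667 → not valid
(110,302,452): 110+302 ≤ 452 → not valid
2 of the 7 triples form a triangle.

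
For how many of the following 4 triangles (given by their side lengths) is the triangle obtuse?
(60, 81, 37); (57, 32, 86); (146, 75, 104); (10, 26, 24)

(60,81,37): 37²+60² = 4969 < 6561 = 81² → obtuse
(57,32,86): 32²+57² = 4273 < 7396 = 86² → obtuse
(146,75,104): 75²+104² = 16441 < 21316 = 146² → obtuse
(10,26,24): 10²+24² = 676 = 26² → right
3 of the 4 are obtuse.

3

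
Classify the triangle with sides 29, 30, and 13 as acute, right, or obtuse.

acute

Compare the square of the longest side to the sum of squares of the other two: 13² + 29² = 1010 > 900 = 30².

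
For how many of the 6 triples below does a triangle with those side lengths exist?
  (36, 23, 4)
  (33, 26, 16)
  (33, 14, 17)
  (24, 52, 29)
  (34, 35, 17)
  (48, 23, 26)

4

(4,23,36): 4+23 ≤ 36 → not valid
(16,26,33): 16+26 > 33 → valid
(14,17,33): 14+17 ≤ 33 → not valid
(24,29,52): 24+29 > 52 → valid
(17,34,35): 17+34 > 35 → valid
(23,26,48): 23+26 > 48 → valid
4 of the 6 triples form a triangle.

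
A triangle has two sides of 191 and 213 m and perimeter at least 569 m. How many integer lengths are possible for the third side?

Triangle inequality: 22 < x < 404. Perimeter ≥ 569 gives x ≥ 569 − 191 − 213 = 165.
So 165 ≤ x < 404; integers 165 through 403: 239 values.

239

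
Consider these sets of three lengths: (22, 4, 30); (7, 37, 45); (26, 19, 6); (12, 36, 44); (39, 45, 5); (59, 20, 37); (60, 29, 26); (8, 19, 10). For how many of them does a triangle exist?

1

(4,22,30): 4+22 ≤ 30 → not valid
(7,37,45): 7+37 ≤ 45 → not valid
(6,19,26): 6+19 ≤ 26 → not valid
(12,36,44): 12+36 > 44 → valid
(5,39,45): 5+39 ≤ 45 → not valid
(20,37,59): 20+37 ≤ 59 → not valid
(26,29,60): 26+29 ≤ 60 → not valid
(8,10,19): 8+10 ≤ 19 → not valid
1 of the 8 triples forms a triangle.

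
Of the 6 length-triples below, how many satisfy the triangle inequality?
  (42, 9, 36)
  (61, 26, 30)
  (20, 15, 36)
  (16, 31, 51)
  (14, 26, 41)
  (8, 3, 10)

2

(9,36,42): 9+36 > 42 → valid
(26,30,61): 26+30 ≤ 61 → not valid
(15,20,36): 15+20 ≤ 36 → not valid
(16,31,51): 16+31 ≤ 51 → not valid
(14,26,41): 14+26 ≤ 41 → not valid
(3,8,10): 3+8 > 10 → valid
2 of the 6 triples form a triangle.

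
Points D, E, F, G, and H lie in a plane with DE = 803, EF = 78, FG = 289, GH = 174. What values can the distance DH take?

The maximum is all hops collinear in one direction: 803 + 78 + 289 + 174 = 1344.
The longest hop is 803; the others sum to 541. Folding the others back against it leaves at least 803 − 541 = 262.

262 ≤ DH ≤ 1344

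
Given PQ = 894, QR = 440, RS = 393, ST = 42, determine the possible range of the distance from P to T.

The maximum is all hops collinear in one direction: 894 + 440 + 393 + 42 = 1769.
The longest hop is 894; the others sum to 875. Folding the others back against it leaves at least 894 − 875 = 19.

19 ≤ PT ≤ 1769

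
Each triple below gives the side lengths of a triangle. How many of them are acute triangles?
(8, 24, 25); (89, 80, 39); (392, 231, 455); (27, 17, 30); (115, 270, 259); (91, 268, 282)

(8,24,25): 8²+24² = 640 > 625 = 25² → acute
(89,80,39): 39²+80² = 7921 = 89² → right
(392,231,455): 231²+392² = 207025 = 455² → right
(27,17,30): 17²+27² = 1018 > 900 = 30² → acute
(115,270,259): 115²+259² = 80306 > 72900 = 270² → acute
(91,268,282): 91²+268² = 80105 > 79524 = 282² → acute
4 of the 6 are acute.

4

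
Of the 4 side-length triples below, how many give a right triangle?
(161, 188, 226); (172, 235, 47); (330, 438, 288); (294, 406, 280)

(161,188,226): 161²+188² = 61265 > 51076 = 226² → acute
(172,235,47): 47+172 ≤ 235, not a triangle
(330,438,288): 288²+330² = 191844 = 438² → right
(294,406,280): 280²+294² = 164836 = 406² → right
2 of the 4 are right.

2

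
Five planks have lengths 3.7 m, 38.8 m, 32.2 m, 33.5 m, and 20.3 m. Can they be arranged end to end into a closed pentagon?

A pentagon exists iff every side is shorter than the sum of the others — equivalently, the longest side is less than the sum of the rest.
Longest side 38.8 < 89.7 (sum of the remaining 4), so yes.

Yes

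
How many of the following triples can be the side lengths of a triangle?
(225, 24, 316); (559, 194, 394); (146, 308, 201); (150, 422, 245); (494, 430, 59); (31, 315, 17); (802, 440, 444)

3

(24,225,316): 24+225 ≤ 316 → not valid
(194,394,559): 194+394 > 559 → valid
(146,201,308): 146+201 > 308 → valid
(150,245,422): 150+245 ≤ 422 → not valid
(59,430,494): 59+430 ≤ 494 → not valid
(17,31,315): 17+31 ≤ 315 → not valid
(440,444,802): 440+444 > 802 → valid
3 of the 7 triples form a triangle.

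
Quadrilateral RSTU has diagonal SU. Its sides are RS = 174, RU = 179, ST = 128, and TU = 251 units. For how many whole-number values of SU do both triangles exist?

229

From triangle RSU: 5 < SU < 353.
From triangle TSU: 123 < SU < 379.
Intersection: 123 < SU < 353, so integers 124 through 352: 229 values.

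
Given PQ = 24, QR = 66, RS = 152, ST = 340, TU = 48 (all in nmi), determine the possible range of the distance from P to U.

The maximum is all hops collinear in one direction: 24 + 66 + 152 + 340 + 48 = 630.
The longest hop is 340; the others sum to 290. Folding the others back against it leaves at least 340 − 290 = 50.

50 ≤ PU ≤ 630 nmi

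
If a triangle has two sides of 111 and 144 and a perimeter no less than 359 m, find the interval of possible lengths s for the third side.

104 ≤ s < 255 m

Triangle inequality alone gives 33 < s < 255.
The perimeter condition gives s ≥ 359 − 111 − 144 = 104.
Intersecting the two: 104 ≤ s < 255.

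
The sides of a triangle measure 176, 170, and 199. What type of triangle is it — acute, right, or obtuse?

Compare the square of the longest side to the sum of squares of the other two: 170² + 176² = 59876 > 39601 = 199².

acute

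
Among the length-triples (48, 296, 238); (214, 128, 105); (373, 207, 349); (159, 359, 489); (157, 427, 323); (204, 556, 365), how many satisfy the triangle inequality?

5

(48,238,296): 48+238 ≤ 296 → not valid
(105,128,214): 105+128 > 214 → valid
(207,349,373): 207+349 > 373 → valid
(159,359,489): 159+359 > 489 → valid
(157,323,427): 157+323 > 427 → valid
(204,365,556): 204+365 > 556 → valid
5 of the 6 triples form a triangle.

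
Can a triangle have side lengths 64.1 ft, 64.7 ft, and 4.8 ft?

Yes

The longest side is 64.7, and the other two sum to 68.9.
Since 68.9 > 64.7, the triangle inequality holds.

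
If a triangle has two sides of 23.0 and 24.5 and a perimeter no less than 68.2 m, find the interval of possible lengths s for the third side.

20.7 ≤ s < 47.5

Triangle inequality alone gives 1.5 < s < 47.5.
The perimeter condition gives s ≥ 68.2 − 23.0 − 24.5 = 20.7.
Intersecting the two: 20.7 ≤ s < 47.5.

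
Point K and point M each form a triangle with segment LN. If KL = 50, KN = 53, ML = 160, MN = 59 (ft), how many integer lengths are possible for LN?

From triangle KLN: 3 < LN < 103.
From triangle MLN: 101 < LN < 219.
Intersection: 101 < LN < 103, so integers 102 through 102: 1 values.

1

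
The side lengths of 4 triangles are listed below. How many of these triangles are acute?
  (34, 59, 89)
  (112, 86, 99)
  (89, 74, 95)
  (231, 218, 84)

3

(34,59,89): 34²+59² = 4637 < 7921 = 89² → obtuse
(112,86,99): 86²+99² = 17197 > 12544 = 112² → acute
(89,74,95): 74²+89² = 13397 > 9025 = 95² → acute
(231,218,84): 84²+218² = 54580 > 53361 = 231² → acute
3 of the 4 are acute.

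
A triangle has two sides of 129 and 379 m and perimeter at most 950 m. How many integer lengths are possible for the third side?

192

Triangle inequality: 250 < x < 508. Perimeter ≤ 950 gives x ≤ 950 − 129 − 379 = 442.
So 250 < x ≤ 442; integers 251 through 442: 192 values.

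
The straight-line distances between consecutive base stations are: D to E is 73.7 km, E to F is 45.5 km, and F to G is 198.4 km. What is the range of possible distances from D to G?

The maximum is all hops collinear in one direction: 73.7 + 45.5 + 198.4 = 317.6.
The longest hop is 198.4; the others sum to 119.2. Folding the others back against it leaves at least 198.4 − 119.2 = 79.2.

79.2 ≤ DG ≤ 317.6 km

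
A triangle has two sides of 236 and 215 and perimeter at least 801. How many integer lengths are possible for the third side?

Triangle inequality: 21 < x < 451. Perimeter ≥ 801 gives x ≥ 801 − 236 − 215 = 350.
So 350 ≤ x < 451; integers 350 through 450: 101 values.

101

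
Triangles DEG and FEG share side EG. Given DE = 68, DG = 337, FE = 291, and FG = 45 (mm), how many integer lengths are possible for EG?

From triangle DEG: 269 < EG < 405.
From triangle FEG: 246 < EG < 336.
Intersection: 269 < EG < 336, so integers 270 through 335: 66 values.

66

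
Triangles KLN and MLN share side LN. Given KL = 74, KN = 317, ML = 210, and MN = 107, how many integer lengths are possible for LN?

From triangle KLN: 243 < LN < 391.
From triangle MLN: 103 < LN < 317.
Intersection: 243 < LN < 317, so integers 244 through 316: 73 values.

73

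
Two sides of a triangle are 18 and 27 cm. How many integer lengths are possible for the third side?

The third side lies in the open interval (9, 45).
Integers from 10 to 44 inclusive: 44 − 10 + 1 = 35.

35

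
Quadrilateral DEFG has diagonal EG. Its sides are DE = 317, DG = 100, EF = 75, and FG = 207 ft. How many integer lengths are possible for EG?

64

From triangle DEG: 217 < EG < 417.
From triangle FEG: 132 < EG < 282.
Intersection: 217 < EG < 282, so integers 218 through 281: 64 values.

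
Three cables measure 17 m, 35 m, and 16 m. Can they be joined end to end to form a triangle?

No

The longest side is 35, but the other two sum to only 33.
33 < 35, so the triangle inequality fails.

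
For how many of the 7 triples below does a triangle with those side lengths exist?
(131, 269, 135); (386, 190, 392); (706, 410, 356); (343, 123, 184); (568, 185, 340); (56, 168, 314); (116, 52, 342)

(131,135,269): 131+135 ≤ 269 → not valid
(190,386,392): 190+386 > 392 → valid
(356,410,706): 356+410 > 706 → valid
(123,184,343): 123+184 ≤ 343 → not valid
(185,340,568): 185+340 ≤ 568 → not valid
(56,168,314): 56+168 ≤ 314 → not valid
(52,116,342): 52+116 ≤ 342 → not valid
2 of the 7 triples form a triangle.

2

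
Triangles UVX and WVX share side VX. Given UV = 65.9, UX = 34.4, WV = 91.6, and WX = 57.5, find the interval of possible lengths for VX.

34.1 < VX < 100.3

From triangle UVX: |65.9 − 34.4| < VX < 65.9 + 34.4, i.e. 31.5 < VX < 100.3.
From triangle WVX: 34.1 < VX < 149.1.
Both must hold, so VX lies in the intersection.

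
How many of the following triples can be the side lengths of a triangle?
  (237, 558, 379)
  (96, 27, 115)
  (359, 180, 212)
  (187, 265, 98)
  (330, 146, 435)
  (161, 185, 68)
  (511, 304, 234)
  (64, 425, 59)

(237,379,558): 237+379 > 558 → valid
(27,96,115): 27+96 > 115 → valid
(180,212,359): 180+212 > 359 → valid
(98,187,265): 98+187 > 265 → valid
(146,330,435): 146+330 > 435 → valid
(68,161,185): 68+161 > 185 → valid
(234,304,511): 234+304 > 511 → valid
(59,64,425): 59+64 ≤ 425 → not valid
7 of the 8 triples form a triangle.

7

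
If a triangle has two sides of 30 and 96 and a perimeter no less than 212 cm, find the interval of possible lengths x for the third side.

Triangle inequality alone gives 66 < x < 126.
The perimeter condition gives x ≥ 212 − 30 − 96 = 86.
Intersecting the two: 86 ≤ x < 126.

86 ≤ x < 126 cm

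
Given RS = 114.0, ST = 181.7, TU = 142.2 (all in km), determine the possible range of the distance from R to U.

The maximum is all hops collinear in one direction: 114.0 + 181.7 + 142.2 = 437.9.
The longest hop is 181.7; the others sum to 256.2. Since 181.7 ≤ 256.2, the path can fold back on itself completely, so the minimum distance is 0.

0 ≤ RU ≤ 437.9 km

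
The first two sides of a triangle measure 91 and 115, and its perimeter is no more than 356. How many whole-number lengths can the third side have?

Triangle inequality: 24 < x < 206. Perimeter ≤ 356 gives x ≤ 356 − 91 − 115 = 150.
So 24 < x ≤ 150; integers 25 through 150: 126 values.

126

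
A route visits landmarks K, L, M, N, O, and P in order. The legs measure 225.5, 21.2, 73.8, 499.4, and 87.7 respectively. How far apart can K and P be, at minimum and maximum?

The maximum is all hops collinear in one direction: 225.5 + 21.2 + 73.8 + 499.4 + 87.7 = 907.6.
The longest hop is 499.4; the others sum to 408.2. Folding the others back against it leaves at least 499.4 − 408.2 = 91.2.

91.2 ≤ KP ≤ 907.6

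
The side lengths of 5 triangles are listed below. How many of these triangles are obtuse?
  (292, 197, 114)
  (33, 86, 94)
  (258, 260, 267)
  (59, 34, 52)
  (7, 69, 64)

(292,197,114): 114²+197² = 51805 < 85264 = 292² → obtuse
(33,86,94): 33²+86² = 8485 < 8836 = 94² → obtuse
(258,260,267): 258²+260² = 134164 > 71289 = 267² → acute
(59,34,52): 34²+52² = 3860 > 3481 = 59² → acute
(7,69,64): 7²+64² = 4145 < 4761 = 69² → obtuse
3 of the 5 are obtuse.

3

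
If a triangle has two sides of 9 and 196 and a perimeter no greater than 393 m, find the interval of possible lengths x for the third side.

Triangle inequality alone gives 187 < x < 205.
The perimeter condition gives x ≤ 393 − 9 − 196 = 188.
Intersecting the two: 187 < x ≤ 188.

187 < x ≤ 188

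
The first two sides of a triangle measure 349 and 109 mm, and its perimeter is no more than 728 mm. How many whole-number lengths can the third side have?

Triangle inequality: 240 < x < 458. Perimeter ≤ 728 gives x ≤ 728 − 349 − 109 = 270.
So 240 < x ≤ 270; integers 241 through 270: 30 values.

30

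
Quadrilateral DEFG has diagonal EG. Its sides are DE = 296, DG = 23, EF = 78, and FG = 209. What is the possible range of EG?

273 < EG < 287

From triangle DEG: |296 − 23| < EG < 296 + 23, i.e. 273 < EG < 319.
From triangle FEG: 131 < EG < 287.
Both must hold, so EG lies in the intersection.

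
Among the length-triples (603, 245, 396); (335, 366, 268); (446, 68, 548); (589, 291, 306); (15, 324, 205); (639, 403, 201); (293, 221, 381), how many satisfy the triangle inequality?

4

(245,396,603): 245+396 > 603 → valid
(268,335,366): 268+335 > 366 → valid
(68,446,548): 68+446 ≤ 548 → not valid
(291,306,589): 291+306 > 589 → valid
(15,205,324): 15+205 ≤ 324 → not valid
(201,403,639): 201+403 ≤ 639 → not valid
(221,293,381): 221+293 > 381 → valid
4 of the 7 triples form a triangle.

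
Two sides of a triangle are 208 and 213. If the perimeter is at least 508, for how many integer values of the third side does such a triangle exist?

334

Triangle inequality: 5 < x < 421. Perimeter ≥ 508 gives x ≥ 508 − 208 − 213 = 87.
So 87 ≤ x < 421; integers 87 through 420: 334 values.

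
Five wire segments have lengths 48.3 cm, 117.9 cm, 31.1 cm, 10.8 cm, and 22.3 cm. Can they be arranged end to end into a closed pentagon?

For a pentagon, each side must be shorter than the sum of the others.
Here the longest side is 117.9, but the remaining 4 sides sum to only 112.5.

No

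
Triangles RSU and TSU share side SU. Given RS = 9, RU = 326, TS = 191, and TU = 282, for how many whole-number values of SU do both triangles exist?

17

From triangle RSU: 317 < SU < 335.
From triangle TSU: 91 < SU < 473.
Intersection: 317 < SU < 335, so integers 318 through 334: 17 values.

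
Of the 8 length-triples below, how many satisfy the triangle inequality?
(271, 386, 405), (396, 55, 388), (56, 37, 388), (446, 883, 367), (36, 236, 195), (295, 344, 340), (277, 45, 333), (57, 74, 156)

3

(271,386,405): 271+386 > 405 → valid
(55,388,396): 55+388 > 396 → valid
(37,56,388): 37+56 ≤ 388 → not valid
(367,446,883): 367+446 ≤ 883 → not valid
(36,195,236): 36+195 ≤ 236 → not valid
(295,340,344): 295+340 > 344 → valid
(45,277,333): 45+277 ≤ 333 → not valid
(57,74,156): 57+74 ≤ 156 → not valid
3 of the 8 triples form a triangle.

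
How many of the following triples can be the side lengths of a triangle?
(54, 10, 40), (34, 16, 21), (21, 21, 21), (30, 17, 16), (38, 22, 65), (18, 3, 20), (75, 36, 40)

5

(10,40,54): 10+40 ≤ 54 → not valid
(16,21,34): 16+21 > 34 → valid
(21,21,21): 21+21 > 21 → valid
(16,17,30): 16+17 > 30 → valid
(22,38,65): 22+38 ≤ 65 → not valid
(3,18,20): 3+18 > 20 → valid
(36,40,75): 36+40 > 75 → valid
5 of the 7 triples form a triangle.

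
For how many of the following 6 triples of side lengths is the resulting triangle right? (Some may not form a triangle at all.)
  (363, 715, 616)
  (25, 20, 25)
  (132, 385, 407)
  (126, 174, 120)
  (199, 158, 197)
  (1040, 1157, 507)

4

(363,715,616): 363²+616² = 511225 = 715² → right
(25,20,25): 20²+25² = 1025 > 625 = 25² → acute
(132,385,407): 132²+385² = 165649 = 407² → right
(126,174,120): 120²+126² = 30276 = 174² → right
(199,158,197): 158²+197² = 63773 > 39601 = 199² → acute
(1040,1157,507): 507²+1040² = 1338649 = 1157² → right
4 of the 6 are right.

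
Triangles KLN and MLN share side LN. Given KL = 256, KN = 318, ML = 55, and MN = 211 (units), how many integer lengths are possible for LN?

From triangle KLN: 62 < LN < 574.
From triangle MLN: 156 < LN < 266.
Intersection: 156 < LN < 266, so integers 157 through 265: 109 values.

109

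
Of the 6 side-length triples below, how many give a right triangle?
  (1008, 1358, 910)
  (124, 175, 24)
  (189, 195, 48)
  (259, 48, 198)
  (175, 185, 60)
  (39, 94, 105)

3

(1008,1358,910): 910²+1008² = 1844164 = 1358² → right
(124,175,24): 24+124 ≤ 175, not a triangle
(189,195,48): 48²+189² = 38025 = 195² → right
(259,48,198): 48+198 ≤ 259, not a triangle
(175,185,60): 60²+175² = 34225 = 185² → right
(39,94,105): 39²+94² = 10357 < 11025 = 105² → obtuse
3 of the 6 are right.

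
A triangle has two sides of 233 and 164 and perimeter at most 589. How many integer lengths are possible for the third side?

123

Triangle inequality: 69 < x < 397. Perimeter ≤ 589 gives x ≤ 589 − 233 − 164 = 192.
So 69 < x ≤ 192; integers 70 through 192: 123 values.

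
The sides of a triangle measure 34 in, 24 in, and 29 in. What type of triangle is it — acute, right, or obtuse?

Compare the square of the longest side to the sum of squares of the other two: 24² + 29² = 1417 > 1156 = 34².

acute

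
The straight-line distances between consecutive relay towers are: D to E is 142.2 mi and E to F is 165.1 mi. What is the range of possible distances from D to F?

By the triangle inequality, |142.2 − 165.1| ≤ DF ≤ 142.2 + 165.1.

22.9 ≤ DF ≤ 307.3 mi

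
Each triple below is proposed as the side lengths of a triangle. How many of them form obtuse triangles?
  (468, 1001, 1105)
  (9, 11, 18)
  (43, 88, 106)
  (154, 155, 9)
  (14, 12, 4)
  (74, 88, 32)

5

(468,1001,1105): 468²+1001² = 1221025 = 1105² → right
(9,11,18): 9²+11² = 202 < 324 = 18² → obtuse
(43,88,106): 43²+88² = 9593 < 11236 = 106² → obtuse
(154,155,9): 9²+154² = 23797 < 24025 = 155² → obtuse
(14,12,4): 4²+12² = 160 < 196 = 14² → obtuse
(74,88,32): 32²+74² = 6500 < 7744 = 88² → obtuse
5 of the 6 are obtuse.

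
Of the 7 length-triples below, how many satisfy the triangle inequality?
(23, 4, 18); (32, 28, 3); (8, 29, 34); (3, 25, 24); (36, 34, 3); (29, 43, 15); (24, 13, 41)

4

(4,18,23): 4+18 ≤ 23 → not valid
(3,28,32): 3+28 ≤ 32 → not valid
(8,29,34): 8+29 > 34 → valid
(3,24,25): 3+24 > 25 → valid
(3,34,36): 3+34 > 36 → valid
(15,29,43): 15+29 > 43 → valid
(13,24,41): 13+24 ≤ 41 → not valid
4 of the 7 triples form a triangle.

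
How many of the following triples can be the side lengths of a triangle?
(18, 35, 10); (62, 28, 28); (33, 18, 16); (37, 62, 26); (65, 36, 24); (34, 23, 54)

3

(10,18,35): 10+18 ≤ 35 → not valid
(28,28,62): 28+28 ≤ 62 → not valid
(16,18,33): 16+18 > 33 → valid
(26,37,62): 26+37 > 62 → valid
(24,36,65): 24+36 ≤ 65 → not valid
(23,34,54): 23+34 > 54 → valid
3 of the 6 triples form a triangle.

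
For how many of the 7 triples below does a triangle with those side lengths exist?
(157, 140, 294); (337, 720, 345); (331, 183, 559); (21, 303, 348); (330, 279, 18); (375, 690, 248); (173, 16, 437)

(140,157,294): 140+157 > 294 → valid
(337,345,720): 337+345 ≤ 720 → not valid
(183,331,559): 183+331 ≤ 559 → not valid
(21,303,348): 21+303 ≤ 348 → not valid
(18,279,330): 18+279 ≤ 330 → not valid
(248,375,690): 248+375 ≤ 690 → not valid
(16,173,437): 16+173 ≤ 437 → not valid
1 of the 7 triples forms a triangle.

1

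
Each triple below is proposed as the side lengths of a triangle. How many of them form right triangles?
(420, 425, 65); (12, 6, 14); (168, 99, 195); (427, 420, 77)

(420,425,65): 65²+420² = 180625 = 425² → right
(12,6,14): 6²+12² = 180 < 196 = 14² → obtuse
(168,99,195): 99²+168² = 38025 = 195² → right
(427,420,77): 77²+420² = 182329 = 427² → right
3 of the 4 are right.

3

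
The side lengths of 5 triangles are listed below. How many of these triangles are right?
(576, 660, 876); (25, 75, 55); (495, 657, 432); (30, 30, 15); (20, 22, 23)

2

(576,660,876): 576²+660² = 767376 = 876² → right
(25,75,55): 25²+55² = 3650 < 5625 = 75² → obtuse
(495,657,432): 432²+495² = 431649 = 657² → right
(30,30,15): 15²+30² = 1125 > 900 = 30² → acute
(20,22,23): 20²+22² = 884 > 529 = 23² → acute
2 of the 5 are right.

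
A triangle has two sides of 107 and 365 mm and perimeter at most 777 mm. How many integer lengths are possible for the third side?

Triangle inequality: 258 < x < 472. Perimeter ≤ 777 gives x ≤ 777 − 107 − 365 = 305.
So 258 < x ≤ 305; integers 259 through 305: 47 values.

47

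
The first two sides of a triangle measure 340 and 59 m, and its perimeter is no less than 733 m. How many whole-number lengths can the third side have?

Triangle inequality: 281 < x < 399. Perimeter ≥ 733 gives x ≥ 733 − 340 − 59 = 334.
So 334 ≤ x < 399; integers 334 through 398: 65 values.

65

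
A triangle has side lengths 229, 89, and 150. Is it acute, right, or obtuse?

Compare the square of the longest side to the sum of squares of the other two: 89² + 150² = 30421 < 52441 = 229².

obtuse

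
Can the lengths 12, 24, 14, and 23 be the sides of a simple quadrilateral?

Yes

A quadrilateral exists iff every side is shorter than the sum of the others — equivalently, the longest side is less than the sum of the rest.
Longest side 24 < 49 (sum of the remaining 3), so yes.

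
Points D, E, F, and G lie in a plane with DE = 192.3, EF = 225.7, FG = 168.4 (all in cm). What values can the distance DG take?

The maximum is all hops collinear in one direction: 192.3 + 225.7 + 168.4 = 586.4.
The longest hop is 225.7; the others sum to 360.7. Since 225.7 ≤ 360.7, the path can fold back on itself completely, so the minimum distance is 0.

0 ≤ DG ≤ 586.4 cm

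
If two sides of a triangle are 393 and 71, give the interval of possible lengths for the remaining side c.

By the triangle inequality, c must be less than 393 + 71 = 464 and greater than |393 − 71| = 322.

322 < c < 464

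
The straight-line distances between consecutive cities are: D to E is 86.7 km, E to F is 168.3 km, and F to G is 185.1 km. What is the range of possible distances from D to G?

0 ≤ DG ≤ 440.1 km

The maximum is all hops collinear in one direction: 86.7 + 168.3 + 185.1 = 440.1.
The longest hop is 185.1; the others sum to 255.0. Since 185.1 ≤ 255.0, the path can fold back on itself completely, so the minimum distance is 0.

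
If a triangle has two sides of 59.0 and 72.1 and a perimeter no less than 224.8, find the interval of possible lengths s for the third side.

Triangle inequality alone gives 13.1 < s < 131.1.
The perimeter condition gives s ≥ 224.8 − 59.0 − 72.1 = 93.7.
Intersecting the two: 93.7 ≤ s < 131.1.

93.7 ≤ s < 131.1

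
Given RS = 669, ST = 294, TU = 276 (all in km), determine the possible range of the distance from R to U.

99 ≤ RU ≤ 1239 km

The maximum is all hops collinear in one direction: 669 + 294 + 276 = 1239.
The longest hop is 669; the others sum to 570. Folding the others back against it leaves at least 669 − 570 = 99.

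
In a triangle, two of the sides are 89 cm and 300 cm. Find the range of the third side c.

211 < c < 389

By the triangle inequality, c must be less than 89 + 300 = 389 and greater than |89 − 300| = 211.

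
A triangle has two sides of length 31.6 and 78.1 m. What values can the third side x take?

46.5 < x < 109.7 (m)

By the triangle inequality, x must be less than 31.6 + 78.1 = 109.7 and greater than |31.6 − 78.1| = 46.5.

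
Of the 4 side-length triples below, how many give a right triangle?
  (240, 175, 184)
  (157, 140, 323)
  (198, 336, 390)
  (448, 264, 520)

2

(240,175,184): 175²+184² = 64481 > 57600 = 240² → acute
(157,140,323): 140+157 ≤ 323, not a triangle
(198,336,390): 198²+336² = 152100 = 390² → right
(448,264,520): 264²+448² = 270400 = 520² → right
2 of the 4 are right.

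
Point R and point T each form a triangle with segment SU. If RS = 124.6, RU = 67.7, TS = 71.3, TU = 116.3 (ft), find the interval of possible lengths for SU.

56.9 < SU < 187.6

From triangle RSU: |124.6 − 67.7| < SU < 124.6 + 67.7, i.e. 56.9 < SU < 192.3.
From triangle TSU: 45.0 < SU < 187.6.
Both must hold, so SU lies in the intersection.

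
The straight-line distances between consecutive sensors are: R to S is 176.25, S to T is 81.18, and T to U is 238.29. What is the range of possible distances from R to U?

The maximum is all hops collinear in one direction: 176.25 + 81.18 + 238.29 = 495.72.
The longest hop is 238.29; the others sum to 257.43. Since 238.29 ≤ 257.43, the path can fold back on itself completely, so the minimum distance is 0.

0 ≤ RU ≤ 495.72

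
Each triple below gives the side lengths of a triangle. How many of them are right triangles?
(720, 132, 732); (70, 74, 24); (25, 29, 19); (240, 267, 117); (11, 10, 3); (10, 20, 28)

3

(720,132,732): 132²+720² = 535824 = 732² → right
(70,74,24): 24²+70² = 5476 = 74² → right
(25,29,19): 19²+25² = 986 > 841 = 29² → acute
(240,267,117): 117²+240² = 71289 = 267² → right
(11,10,3): 3²+10² = 109 < 121 = 11² → obtuse
(10,20,28): 10²+20² = 500 < 784 = 28² → obtuse
3 of the 6 are right.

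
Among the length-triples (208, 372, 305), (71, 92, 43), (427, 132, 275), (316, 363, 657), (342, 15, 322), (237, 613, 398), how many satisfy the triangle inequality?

4

(208,305,372): 208+305 > 372 → valid
(43,71,92): 43+71 > 92 → valid
(132,275,427): 132+275 ≤ 427 → not valid
(316,363,657): 316+363 > 657 → valid
(15,322,342): 15+322 ≤ 342 → not valid
(237,398,613): 237+398 > 613 → valid
4 of the 6 triples form a triangle.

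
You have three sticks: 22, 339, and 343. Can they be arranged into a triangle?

Yes

The longest side is 343, and the other two sum to 361.
Since 361 > 343, the triangle inequality holds.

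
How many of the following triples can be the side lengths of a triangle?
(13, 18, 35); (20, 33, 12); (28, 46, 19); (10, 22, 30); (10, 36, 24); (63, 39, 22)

(13,18,35): 13+18 ≤ 35 → not valid
(12,20,33): 12+20 ≤ 33 → not valid
(19,28,46): 19+28 > 46 → valid
(10,22,30): 10+22 > 30 → valid
(10,24,36): 10+24 ≤ 36 → not valid
(22,39,63): 22+39 ≤ 63 → not valid
2 of the 6 triples form a triangle.

2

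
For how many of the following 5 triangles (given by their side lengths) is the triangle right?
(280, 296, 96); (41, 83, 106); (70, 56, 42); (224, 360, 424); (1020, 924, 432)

(280,296,96): 96²+280² = 87616 = 296² → right
(41,83,106): 41²+83² = 8570 < 11236 = 106² → obtuse
(70,56,42): 42²+56² = 4900 = 70² → right
(224,360,424): 224²+360² = 179776 = 424² → right
(1020,924,432): 432²+924² = 1040400 = 1020² → right
4 of the 5 are right.

4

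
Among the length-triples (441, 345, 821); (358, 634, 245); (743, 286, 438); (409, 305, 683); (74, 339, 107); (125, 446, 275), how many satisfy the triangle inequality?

1

(345,441,821): 345+441 ≤ 821 → not valid
(245,358,634): 245+358 ≤ 634 → not valid
(286,438,743): 286+438 ≤ 743 → not valid
(305,409,683): 305+409 > 683 → valid
(74,107,339): 74+107 ≤ 339 → not valid
(125,275,446): 125+275 ≤ 446 → not valid
1 of the 6 triples forms a triangle.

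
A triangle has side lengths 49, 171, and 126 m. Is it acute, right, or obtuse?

Compare the square of the longest side to the sum of squares of the other two: 49² + 126² = 18277 < 29241 = 171².

obtuse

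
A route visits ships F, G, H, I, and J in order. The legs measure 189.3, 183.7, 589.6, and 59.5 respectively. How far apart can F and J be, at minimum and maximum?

The maximum is all hops collinear in one direction: 189.3 + 183.7 + 589.6 + 59.5 = 1022.1.
The longest hop is 589.6; the others sum to 432.5. Folding the others back against it leaves at least 589.6 − 432.5 = 157.1.

157.1 ≤ FJ ≤ 1022.1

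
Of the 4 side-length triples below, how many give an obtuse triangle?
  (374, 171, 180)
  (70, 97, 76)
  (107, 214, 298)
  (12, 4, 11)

(374,171,180): 171+180 ≤ 374, not a triangle
(70,97,76): 70²+76² = 10676 > 9409 = 97² → acute
(107,214,298): 107²+214² = 57245 < 88804 = 298² → obtuse
(12,4,11): 4²+11² = 137 < 144 = 12² → obtuse
2 of the 4 are obtuse.

2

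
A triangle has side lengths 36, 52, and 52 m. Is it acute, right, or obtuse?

acute

Compare the square of the longest side to the sum of squares of the other two: 36² + 52² = 4000 > 2704 = 52².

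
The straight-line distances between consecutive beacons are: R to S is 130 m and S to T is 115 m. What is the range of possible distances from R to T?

By the triangle inequality, |130 − 115| ≤ RT ≤ 130 + 115.

15 ≤ RT ≤ 245 m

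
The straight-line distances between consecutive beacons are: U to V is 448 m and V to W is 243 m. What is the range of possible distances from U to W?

By the triangle inequality, |448 − 243| ≤ UW ≤ 448 + 243.

205 ≤ UW ≤ 691 m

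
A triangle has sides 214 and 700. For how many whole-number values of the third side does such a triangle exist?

427

The third side lies in the open interval (486, 914).
Integers from 487 to 913 inclusive: 913 − 487 + 1 = 427.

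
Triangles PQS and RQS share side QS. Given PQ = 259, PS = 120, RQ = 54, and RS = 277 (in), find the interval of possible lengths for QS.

From triangle PQS: |259 − 120| < QS < 259 + 120, i.e. 139 < QS < 379.
From triangle RQS: 223 < QS < 331.
Both must hold, so QS lies in the intersection.

223 < QS < 331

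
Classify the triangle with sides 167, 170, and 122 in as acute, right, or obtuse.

acute

Compare the square of the longest side to the sum of squares of the other two: 122² + 167² = 42773 > 28900 = 170².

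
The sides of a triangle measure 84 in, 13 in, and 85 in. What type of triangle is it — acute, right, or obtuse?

Compare the square of the longest side to the sum of squares of the other two: 13² + 84² = 7225 = 85².

right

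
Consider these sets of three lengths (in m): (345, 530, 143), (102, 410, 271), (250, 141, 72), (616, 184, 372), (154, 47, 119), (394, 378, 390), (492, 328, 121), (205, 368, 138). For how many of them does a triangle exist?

(143,345,530): 143+345 ≤ 530 → not valid
(102,271,410): 102+271 ≤ 410 → not valid
(72,141,250): 72+141 ≤ 250 → not valid
(184,372,616): 184+372 ≤ 616 → not valid
(47,119,154): 47+119 > 154 → valid
(378,390,394): 378+390 > 394 → valid
(121,328,492): 121+328 ≤ 492 → not valid
(138,205,368): 138+205 ≤ 368 → not valid
2 of the 8 triples form a triangle.

2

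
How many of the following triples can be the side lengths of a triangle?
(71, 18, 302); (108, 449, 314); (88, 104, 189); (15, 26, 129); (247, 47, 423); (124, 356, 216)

(18,71,302): 18+71 ≤ 302 → not valid
(108,314,449): 108+314 ≤ 449 → not valid
(88,104,189): 88+104 > 189 → valid
(15,26,129): 15+26 ≤ 129 → not valid
(47,247,423): 47+247 ≤ 423 → not valid
(124,216,356): 124+216 ≤ 356 → not valid
1 of the 6 triples forms a triangle.

1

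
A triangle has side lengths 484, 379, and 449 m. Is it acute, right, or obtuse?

Compare the square of the longest side to the sum of squares of the other two: 379² + 449² = 345242 > 234256 = 484².

acute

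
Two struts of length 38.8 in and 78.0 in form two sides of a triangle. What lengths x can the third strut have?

By the triangle inequality, x must be less than 38.8 + 78.0 = 116.8 and greater than |38.8 − 78.0| = 39.2.

39.2 < x < 116.8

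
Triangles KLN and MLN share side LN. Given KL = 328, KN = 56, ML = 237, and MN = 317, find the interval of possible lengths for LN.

From triangle KLN: |328 − 56| < LN < 328 + 56, i.e. 272 < LN < 384.
From triangle MLN: 80 < LN < 554.
Both must hold, so LN lies in the intersection.

272 < LN < 384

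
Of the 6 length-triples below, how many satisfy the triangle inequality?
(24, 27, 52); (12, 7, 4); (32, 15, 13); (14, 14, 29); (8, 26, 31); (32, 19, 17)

2

(24,27,52): 24+27 ≤ 52 → not valid
(4,7,12): 4+7 ≤ 12 → not valid
(13,15,32): 13+15 ≤ 32 → not valid
(14,14,29): 14+14 ≤ 29 → not valid
(8,26,31): 8+26 > 31 → valid
(17,19,32): 17+19 > 32 → valid
2 of the 6 triples form a triangle.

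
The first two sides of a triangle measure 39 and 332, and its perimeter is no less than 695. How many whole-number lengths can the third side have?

47

Triangle inequality: 293 < x < 371. Perimeter ≥ 695 gives x ≥ 695 − 39 − 332 = 324.
So 324 ≤ x < 371; integers 324 through 370: 47 values.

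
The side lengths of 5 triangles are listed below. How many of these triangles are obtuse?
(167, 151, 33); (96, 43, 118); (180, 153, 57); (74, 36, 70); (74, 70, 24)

3

(167,151,33): 33²+151² = 23890 < 27889 = 167² → obtuse
(96,43,118): 43²+96² = 11065 < 13924 = 118² → obtuse
(180,153,57): 57²+153² = 26658 < 32400 = 180² → obtuse
(74,36,70): 36²+70² = 6196 > 5476 = 74² → acute
(74,70,24): 24²+70² = 5476 = 74² → right
3 of the 5 are obtuse.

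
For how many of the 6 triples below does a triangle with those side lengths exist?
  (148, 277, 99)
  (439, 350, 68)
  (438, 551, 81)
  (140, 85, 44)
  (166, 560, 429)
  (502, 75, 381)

1

(99,148,277): 99+148 ≤ 277 → not valid
(68,350,439): 68+350 ≤ 439 → not valid
(81,438,551): 81+438 ≤ 551 → not valid
(44,85,140): 44+85 ≤ 140 → not valid
(166,429,560): 166+429 > 560 → valid
(75,381,502): 75+381 ≤ 502 → not valid
1 of the 6 triples forms a triangle.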